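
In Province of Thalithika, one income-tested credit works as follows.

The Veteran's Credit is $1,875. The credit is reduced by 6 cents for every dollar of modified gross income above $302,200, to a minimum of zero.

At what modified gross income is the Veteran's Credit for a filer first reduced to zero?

$333,450

The credit falls by 6% of each dollar above $302,200, so it reaches zero when the excess is $1,875 / 6% = $31,250: income = $302,200 + $31,250 = $333,450.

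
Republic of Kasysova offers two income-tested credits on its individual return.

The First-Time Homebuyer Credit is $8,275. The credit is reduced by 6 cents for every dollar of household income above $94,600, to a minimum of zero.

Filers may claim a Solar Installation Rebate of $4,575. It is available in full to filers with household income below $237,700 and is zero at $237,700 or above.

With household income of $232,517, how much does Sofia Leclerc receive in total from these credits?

$4,575

First-Time Homebuyer Credit: 6% of the $137,917 excess over $94,600 is $8,275.02 ≥ base, so the credit is $0.
Solar Installation Rebate: $232,517 is below the $237,700 cutoff, so the full $4,575 applies.
Total: $0 + $4,575 = $4,575.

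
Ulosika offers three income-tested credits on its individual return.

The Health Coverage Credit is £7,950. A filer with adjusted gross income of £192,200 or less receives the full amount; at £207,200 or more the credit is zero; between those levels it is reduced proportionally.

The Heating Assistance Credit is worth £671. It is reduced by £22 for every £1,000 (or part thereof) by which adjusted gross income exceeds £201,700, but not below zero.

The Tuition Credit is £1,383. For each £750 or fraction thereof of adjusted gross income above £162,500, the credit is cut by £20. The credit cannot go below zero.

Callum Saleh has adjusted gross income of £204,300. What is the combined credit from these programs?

£2,405

Health Coverage Credit: £204,300 is £12,100 into a £15,000 phase-out range, leaving 2,900/15,000 of the credit: £7,950 × 2,900/15,000 = £1,537.
Heating Assistance Credit: income exceeds £201,700 by £2,600, which is 3 full-or-partial £1,000 increments; reduction = 3 × £22 = £66, leaving £605.
Tuition Credit: income exceeds £162,500 by £41,800, which is 56 full-or-partial £750 increments; reduction = 56 × £20 = £1,120, leaving £263.
Total: £1,537 + £605 + £263 = £2,405.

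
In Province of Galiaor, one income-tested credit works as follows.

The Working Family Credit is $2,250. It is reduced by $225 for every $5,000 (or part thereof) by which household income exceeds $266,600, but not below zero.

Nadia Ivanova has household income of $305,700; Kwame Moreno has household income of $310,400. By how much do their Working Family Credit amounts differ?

$225

Nadia ($305,700): Working Family Credit: income exceeds $266,600 by $39,100, which is 8 full-or-partial $5,000 increments; reduction = 8 × $225 = $1,800, leaving $450.
Kwame ($310,400): Working Family Credit: income exceeds $266,600 by $43,800, which is 9 full-or-partial $5,000 increments; reduction = 9 × $225 = $2,025, leaving $225.
Difference: |$450 − $225| = $225.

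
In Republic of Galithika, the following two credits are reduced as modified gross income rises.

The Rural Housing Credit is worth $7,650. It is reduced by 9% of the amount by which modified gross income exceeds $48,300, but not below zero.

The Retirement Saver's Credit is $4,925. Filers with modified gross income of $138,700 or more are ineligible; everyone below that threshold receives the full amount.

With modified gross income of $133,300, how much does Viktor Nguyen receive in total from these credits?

$4,925

Rural Housing Credit: 9% of the $85,000 excess over $48,300 is $7,650 ≥ base, so the credit is $0.
Retirement Saver's Credit: $133,300 is below the $138,700 cutoff, so the full $4,925 applies.
Total: $0 + $4,925 = $4,925.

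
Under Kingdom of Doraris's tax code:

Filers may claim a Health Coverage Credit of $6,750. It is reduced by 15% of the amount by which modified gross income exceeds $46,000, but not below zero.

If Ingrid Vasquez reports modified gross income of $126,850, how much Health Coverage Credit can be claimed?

Health Coverage Credit: 15% of the $80,850 excess over $46,000 is $12,127.50 ≥ base, so the credit is $0.

$0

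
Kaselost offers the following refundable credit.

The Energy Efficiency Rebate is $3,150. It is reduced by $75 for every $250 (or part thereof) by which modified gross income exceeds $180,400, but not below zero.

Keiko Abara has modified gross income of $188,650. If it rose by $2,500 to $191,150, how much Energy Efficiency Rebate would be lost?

At $188,650 — income exceeds $180,400 by $8,250, which is 33 full-or-partial $250 increments; reduction = 33 × $75 = $2,475, leaving $675.
At $191,150 — income exceeds $180,400 by $10,750 → 43 increments × $75 = $3,225 ≥ base, so the credit is $0.
Lost: $675 − $0 = $675.

$675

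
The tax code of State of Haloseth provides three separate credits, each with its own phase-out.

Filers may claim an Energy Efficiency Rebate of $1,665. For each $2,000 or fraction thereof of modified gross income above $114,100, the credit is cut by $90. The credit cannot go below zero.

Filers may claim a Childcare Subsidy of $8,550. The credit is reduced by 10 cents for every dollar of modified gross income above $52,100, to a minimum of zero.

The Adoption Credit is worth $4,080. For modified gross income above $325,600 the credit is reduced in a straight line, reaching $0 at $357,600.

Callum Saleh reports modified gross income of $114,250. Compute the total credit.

Energy Efficiency Rebate: income exceeds $114,100 by $150, which is 1 full-or-partial $2,000 increment; reduction = 1 × $90 = $90, leaving $1,575.
Childcare Subsidy: 10% of the $62,150 excess over $52,100 is $6,215; credit = $8,550 − $6,215 = $2,335.
Adoption Credit: $114,250 is at or below the $325,600 threshold, so the full $4,080 applies.
Total: $1,575 + $2,335 + $4,080 = $7,990.

$7,990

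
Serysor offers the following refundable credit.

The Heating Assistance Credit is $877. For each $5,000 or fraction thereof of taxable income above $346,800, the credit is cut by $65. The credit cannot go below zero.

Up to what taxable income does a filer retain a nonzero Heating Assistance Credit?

$411,800

After 13 increments the reduction is 13 × $65 = $845, leaving $32; one more increment wipes it out. Increment 13 ends at excess 13 × $5,000 = $65,000, so the highest qualifying income is $346,800 + $65,000 = $411,800.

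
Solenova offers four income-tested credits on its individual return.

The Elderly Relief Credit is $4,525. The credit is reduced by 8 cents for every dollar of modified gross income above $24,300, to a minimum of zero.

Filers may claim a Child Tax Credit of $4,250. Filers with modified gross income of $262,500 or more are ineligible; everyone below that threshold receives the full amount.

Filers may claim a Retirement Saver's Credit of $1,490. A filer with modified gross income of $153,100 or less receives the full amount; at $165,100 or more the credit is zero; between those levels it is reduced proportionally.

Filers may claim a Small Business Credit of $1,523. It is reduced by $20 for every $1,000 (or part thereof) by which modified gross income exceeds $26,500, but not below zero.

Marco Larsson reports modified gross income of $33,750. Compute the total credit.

Elderly Relief Credit: 8% of the $9,450 excess over $24,300 is $756; credit = $4,525 − $756 = $3,769.
Child Tax Credit: $33,750 is below the $262,500 cutoff, so the full $4,250 applies.
Retirement Saver's Credit: $33,750 is at or below the $153,100 threshold, so the full $1,490 applies.
Small Business Credit: income exceeds $26,500 by $7,250, which is 8 full-or-partial $1,000 increments; reduction = 8 × $20 = $160, leaving $1,363.
Total: $3,769 + $4,250 + $1,490 + $1,363 = $10,872.

$10,872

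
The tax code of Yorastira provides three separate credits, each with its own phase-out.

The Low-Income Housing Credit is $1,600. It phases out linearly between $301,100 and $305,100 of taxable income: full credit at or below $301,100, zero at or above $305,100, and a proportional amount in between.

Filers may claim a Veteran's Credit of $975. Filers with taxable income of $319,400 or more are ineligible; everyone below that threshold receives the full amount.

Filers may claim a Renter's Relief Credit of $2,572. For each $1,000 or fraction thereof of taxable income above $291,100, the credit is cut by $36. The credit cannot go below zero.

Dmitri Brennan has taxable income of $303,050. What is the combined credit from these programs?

$3,935

Low-Income Housing Credit: $303,050 is $1,950 into a $4,000 phase-out range, leaving 2,050/4,000 of the credit: $1,600 × 2,050/4,000 = $820.
Veteran's Credit: $303,050 is below the $319,400 cutoff, so the full $975 applies.
Renter's Relief Credit: income exceeds $291,100 by $11,950, which is 12 full-or-partial $1,000 increments; reduction = 12 × $36 = $432, leaving $2,140.
Total: $820 + $975 + $2,140 = $3,935.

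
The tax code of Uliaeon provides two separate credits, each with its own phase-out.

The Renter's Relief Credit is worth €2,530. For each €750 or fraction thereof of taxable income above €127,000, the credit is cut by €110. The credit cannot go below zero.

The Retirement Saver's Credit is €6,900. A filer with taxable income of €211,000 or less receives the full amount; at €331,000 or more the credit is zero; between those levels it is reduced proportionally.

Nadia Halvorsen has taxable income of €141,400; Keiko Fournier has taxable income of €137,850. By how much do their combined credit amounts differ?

Nadia (€141,400): Renter's Relief Credit: income exceeds €127,000 by €14,400, which is 20 full-or-partial €750 increments; reduction = 20 × €110 = €2,200, leaving €330. Retirement Saver's Credit: €141,400 is at or below the €211,000 threshold, so the full €6,900 applies. total €330 + €6,900 = €7,230
Keiko (€137,850): Renter's Relief Credit: income exceeds €127,000 by €10,850, which is 15 full-or-partial €750 increments; reduction = 15 × €110 = €1,650, leaving €880. Retirement Saver's Credit: €137,850 is at or below the €211,000 threshold, so the full €6,900 applies. total €880 + €6,900 = €7,780
Difference: |€7,230 − €7,780| = €550.

€550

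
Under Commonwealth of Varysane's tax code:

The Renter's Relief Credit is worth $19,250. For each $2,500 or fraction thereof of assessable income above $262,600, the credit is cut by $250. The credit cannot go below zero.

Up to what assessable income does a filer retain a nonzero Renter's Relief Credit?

After 76 increments the reduction is 76 × $250 = $19,000, leaving $250; one more increment wipes it out. Increment 76 ends at excess 76 × $2,500 = $190,000, so the highest qualifying income is $262,600 + $190,000 = $452,600.

$452,600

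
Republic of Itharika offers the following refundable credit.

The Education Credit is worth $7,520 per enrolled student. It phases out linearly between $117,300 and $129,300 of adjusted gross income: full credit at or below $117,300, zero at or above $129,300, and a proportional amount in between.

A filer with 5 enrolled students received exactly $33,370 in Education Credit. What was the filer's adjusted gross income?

$118,650

Full credit = 5 × $7,520 = $37,600.
$33,370 is 33,370/37,600 of the full $37,600, so 4,230/37,600 of the $12,000 range has been used: income = $117,300 + $12,000 × 4,230/37,600 = $118,650.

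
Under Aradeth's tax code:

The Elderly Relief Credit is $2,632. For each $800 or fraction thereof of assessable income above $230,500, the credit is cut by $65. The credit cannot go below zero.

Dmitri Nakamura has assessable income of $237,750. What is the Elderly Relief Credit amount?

$1,982

Elderly Relief Credit: income exceeds $230,500 by $7,250, which is 10 full-or-partial $800 increments; reduction = 10 × $65 = $650, leaving $1,982.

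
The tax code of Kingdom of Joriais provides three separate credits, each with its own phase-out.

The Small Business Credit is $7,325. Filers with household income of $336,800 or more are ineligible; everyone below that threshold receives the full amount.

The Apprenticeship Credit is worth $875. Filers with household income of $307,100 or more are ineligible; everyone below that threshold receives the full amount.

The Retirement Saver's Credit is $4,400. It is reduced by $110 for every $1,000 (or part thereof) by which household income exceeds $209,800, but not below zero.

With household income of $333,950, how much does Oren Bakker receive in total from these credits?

Small Business Credit: $333,950 is below the $336,800 cutoff, so the full $7,325 applies.
Apprenticeship Credit: $333,950 meets or exceeds the $307,100 cutoff, so the credit is $0.
Retirement Saver's Credit: income exceeds $209,800 by $124,150 → 125 increments × $110 = $13,750 ≥ base, so the credit is $0.
Total: $7,325 + $0 + $0 = $7,325.

$7,325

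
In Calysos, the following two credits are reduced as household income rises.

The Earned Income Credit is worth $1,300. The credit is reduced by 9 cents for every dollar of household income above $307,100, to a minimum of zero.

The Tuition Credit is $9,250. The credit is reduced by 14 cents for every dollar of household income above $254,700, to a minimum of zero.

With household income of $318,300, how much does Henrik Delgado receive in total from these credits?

Earned Income Credit: 9% of the $11,200 excess over $307,100 is $1,008; credit = $1,300 − $1,008 = $292.
Tuition Credit: 14% of the $63,600 excess over $254,700 is $8,904; credit = $9,250 − $8,904 = $346.
Total: $292 + $346 = $638.

$638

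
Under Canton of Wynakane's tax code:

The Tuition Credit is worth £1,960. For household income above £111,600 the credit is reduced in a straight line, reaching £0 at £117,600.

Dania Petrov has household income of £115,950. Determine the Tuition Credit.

Tuition Credit: £115,950 is £4,350 into a £6,000 phase-out range, leaving 1,650/6,000 of the credit: £1,960 × 1,650/6,000 = £539.

£539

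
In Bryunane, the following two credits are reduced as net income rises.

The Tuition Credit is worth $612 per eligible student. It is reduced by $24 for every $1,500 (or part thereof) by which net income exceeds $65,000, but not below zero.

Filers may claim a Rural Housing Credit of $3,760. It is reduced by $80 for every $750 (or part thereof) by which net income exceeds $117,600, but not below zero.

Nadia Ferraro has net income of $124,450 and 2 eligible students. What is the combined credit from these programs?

$3,224

Tuition Credit: base = 2 × $612 = $1,224. income exceeds $65,000 by $59,450, which is 40 full-or-partial $1,500 increments; reduction = 40 × $24 = $960, leaving $264.
Rural Housing Credit: income exceeds $117,600 by $6,850, which is 10 full-or-partial $750 increments; reduction = 10 × $80 = $800, leaving $2,960.
Total: $264 + $2,960 = $3,224.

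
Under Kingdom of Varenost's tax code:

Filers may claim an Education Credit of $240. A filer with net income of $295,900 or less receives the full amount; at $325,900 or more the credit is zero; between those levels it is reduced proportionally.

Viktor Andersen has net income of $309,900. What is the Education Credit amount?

Education Credit: $309,900 is $14,000 into a $30,000 phase-out range, leaving 16,000/30,000 of the credit: $240 × 16,000/30,000 = $128.

$128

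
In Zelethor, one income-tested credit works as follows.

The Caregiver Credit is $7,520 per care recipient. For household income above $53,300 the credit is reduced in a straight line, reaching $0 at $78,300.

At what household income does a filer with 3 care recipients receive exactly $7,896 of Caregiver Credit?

Full credit = 3 × $7,520 = $22,560.
$7,896 is 7,896/22,560 of the full $22,560, so 14,664/22,560 of the $25,000 range has been used: income = $53,300 + $25,000 × 14,664/22,560 = $69,550.

$69,550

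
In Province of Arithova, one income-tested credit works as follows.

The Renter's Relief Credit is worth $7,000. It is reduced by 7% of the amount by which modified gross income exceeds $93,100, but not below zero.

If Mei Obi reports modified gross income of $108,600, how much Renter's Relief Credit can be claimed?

$5,915

Renter's Relief Credit: 7% of the $15,500 excess over $93,100 is $1,085; credit = $7,000 − $1,085 = $5,915.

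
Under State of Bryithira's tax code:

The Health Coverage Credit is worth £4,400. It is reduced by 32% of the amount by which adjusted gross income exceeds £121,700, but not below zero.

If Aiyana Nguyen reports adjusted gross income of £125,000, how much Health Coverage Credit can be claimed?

£3,344

Health Coverage Credit: 32% of the £3,300 excess over £121,700 is £1,056; credit = £4,400 − £1,056 = £3,344.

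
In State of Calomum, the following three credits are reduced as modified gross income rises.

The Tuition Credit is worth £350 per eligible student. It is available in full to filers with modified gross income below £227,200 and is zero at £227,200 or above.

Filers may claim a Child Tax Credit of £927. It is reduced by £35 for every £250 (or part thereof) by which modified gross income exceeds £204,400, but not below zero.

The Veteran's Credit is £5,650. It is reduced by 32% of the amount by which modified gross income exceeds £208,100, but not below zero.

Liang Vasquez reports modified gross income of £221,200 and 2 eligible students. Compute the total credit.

£2,158

Tuition Credit: base = 2 × £350 = £700. £221,200 is below the £227,200 cutoff, so the full £700 applies.
Child Tax Credit: income exceeds £204,400 by £16,800 → 68 increments × £35 = £2,380 ≥ base, so the credit is £0.
Veteran's Credit: 32% of the £13,100 excess over £208,100 is £4,192; credit = £5,650 − £4,192 = £1,458.
Total: £700 + £0 + £1,458 = £2,158.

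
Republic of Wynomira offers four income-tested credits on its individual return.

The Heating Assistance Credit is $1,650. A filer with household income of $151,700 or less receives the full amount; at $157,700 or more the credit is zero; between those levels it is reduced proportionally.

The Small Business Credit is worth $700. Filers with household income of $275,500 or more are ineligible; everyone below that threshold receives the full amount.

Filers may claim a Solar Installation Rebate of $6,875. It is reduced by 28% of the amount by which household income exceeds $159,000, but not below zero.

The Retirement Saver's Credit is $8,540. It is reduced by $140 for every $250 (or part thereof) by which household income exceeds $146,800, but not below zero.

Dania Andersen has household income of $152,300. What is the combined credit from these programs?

$14,520

Heating Assistance Credit: $152,300 is $600 into a $6,000 phase-out range, leaving 5,400/6,000 of the credit: $1,650 × 5,400/6,000 = $1,485.
Small Business Credit: $152,300 is below the $275,500 cutoff, so the full $700 applies.
Solar Installation Rebate: $152,300 is at or below the $159,000 threshold, so the full $6,875 applies.
Retirement Saver's Credit: income exceeds $146,800 by $5,500, which is 22 full-or-partial $250 increments; reduction = 22 × $140 = $3,080, leaving $5,460.
Total: $1,485 + $700 + $6,875 + $5,460 = $14,520.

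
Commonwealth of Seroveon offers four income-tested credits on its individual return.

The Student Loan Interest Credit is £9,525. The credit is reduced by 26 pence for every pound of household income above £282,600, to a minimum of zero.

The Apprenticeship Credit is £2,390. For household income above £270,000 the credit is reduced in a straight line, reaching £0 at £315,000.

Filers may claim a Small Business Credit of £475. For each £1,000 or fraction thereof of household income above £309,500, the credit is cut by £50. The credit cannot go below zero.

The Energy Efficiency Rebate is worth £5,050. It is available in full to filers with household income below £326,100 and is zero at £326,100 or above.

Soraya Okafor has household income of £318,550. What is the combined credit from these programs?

£5,228

Student Loan Interest Credit: 26% of the £35,950 excess over £282,600 is £9,347; credit = £9,525 − £9,347 = £178.
Apprenticeship Credit: £318,550 is at or above £315,000, so the credit is £0.
Small Business Credit: income exceeds £309,500 by £9,050 → 10 increments × £50 = £500 ≥ base, so the credit is £0.
Energy Efficiency Rebate: £318,550 is below the £326,100 cutoff, so the full £5,050 applies.
Total: £178 + £0 + £0 + £5,050 = £5,228.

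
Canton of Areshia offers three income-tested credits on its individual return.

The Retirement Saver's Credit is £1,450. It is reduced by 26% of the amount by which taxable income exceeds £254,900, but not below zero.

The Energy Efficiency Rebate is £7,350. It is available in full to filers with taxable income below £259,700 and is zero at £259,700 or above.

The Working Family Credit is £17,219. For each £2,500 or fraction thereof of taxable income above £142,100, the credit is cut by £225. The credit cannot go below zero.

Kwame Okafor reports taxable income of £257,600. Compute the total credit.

Retirement Saver's Credit: 26% of the £2,700 excess over £254,900 is £702; credit = £1,450 − £702 = £748.
Energy Efficiency Rebate: £257,600 is below the £259,700 cutoff, so the full £7,350 applies.
Working Family Credit: income exceeds £142,100 by £115,500, which is 47 full-or-partial £2,500 increments; reduction = 47 × £225 = £10,575, leaving £6,644.
Total: £748 + £7,350 + £6,644 = £14,742.

£14,742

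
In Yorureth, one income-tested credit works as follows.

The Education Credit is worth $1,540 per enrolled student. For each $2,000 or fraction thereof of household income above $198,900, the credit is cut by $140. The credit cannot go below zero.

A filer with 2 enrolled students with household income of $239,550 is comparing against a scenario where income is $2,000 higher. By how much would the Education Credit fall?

At $239,550 — base = 2 × $1,540 = $3,080. income exceeds $198,900 by $40,650, which is 21 full-or-partial $2,000 increments; reduction = 21 × $140 = $2,940, leaving $140.
At $241,550 — base = 2 × $1,540 = $3,080. income exceeds $198,900 by $42,650 → 22 increments × $140 = $3,080 ≥ base, so the credit is $0.
Lost: $140 − $0 = $140.

$140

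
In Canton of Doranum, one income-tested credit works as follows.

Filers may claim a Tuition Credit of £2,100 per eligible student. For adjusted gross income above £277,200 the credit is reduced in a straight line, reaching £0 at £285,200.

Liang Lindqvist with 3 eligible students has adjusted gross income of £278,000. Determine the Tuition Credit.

Tuition Credit: base = 3 × £2,100 = £6,300. £278,000 is £800 into a £8,000 phase-out range, leaving 7,200/8,000 of the credit: £6,300 × 7,200/8,000 = £5,670.

£5,670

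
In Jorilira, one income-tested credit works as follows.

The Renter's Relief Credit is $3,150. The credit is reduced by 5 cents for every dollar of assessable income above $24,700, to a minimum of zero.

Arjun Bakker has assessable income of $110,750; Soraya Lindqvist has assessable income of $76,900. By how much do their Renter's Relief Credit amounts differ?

Arjun ($110,750): Renter's Relief Credit: 5% of the $86,050 excess over $24,700 is $4,302.50 ≥ base, so the credit is $0.
Soraya ($76,900): Renter's Relief Credit: 5% of the $52,200 excess over $24,700 is $2,610; credit = $3,150 − $2,610 = $540.
Difference: |$0 − $540| = $540.

$540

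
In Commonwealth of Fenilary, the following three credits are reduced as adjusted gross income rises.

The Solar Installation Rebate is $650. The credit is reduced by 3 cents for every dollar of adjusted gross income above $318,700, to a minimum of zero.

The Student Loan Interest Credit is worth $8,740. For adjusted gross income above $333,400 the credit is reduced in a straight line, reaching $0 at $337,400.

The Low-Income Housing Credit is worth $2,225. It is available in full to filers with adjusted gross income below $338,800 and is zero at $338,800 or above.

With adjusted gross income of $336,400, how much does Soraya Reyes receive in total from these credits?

$4,529

Solar Installation Rebate: 3% of the $17,700 excess over $318,700 is $531; credit = $650 − $531 = $119.
Student Loan Interest Credit: $336,400 is $3,000 into a $4,000 phase-out range, leaving 1,000/4,000 of the credit: $8,740 × 1,000/4,000 = $2,185.
Low-Income Housing Credit: $336,400 is below the $338,800 cutoff, so the full $2,225 applies.
Total: $119 + $2,185 + $2,225 = $4,529.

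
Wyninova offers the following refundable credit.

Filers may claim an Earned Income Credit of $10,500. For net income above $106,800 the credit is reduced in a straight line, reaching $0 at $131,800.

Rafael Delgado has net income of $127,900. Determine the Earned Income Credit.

Earned Income Credit: $127,900 is $21,100 into a $25,000 phase-out range, leaving 3,900/25,000 of the credit: $10,500 × 3,900/25,000 = $1,638.

$1,638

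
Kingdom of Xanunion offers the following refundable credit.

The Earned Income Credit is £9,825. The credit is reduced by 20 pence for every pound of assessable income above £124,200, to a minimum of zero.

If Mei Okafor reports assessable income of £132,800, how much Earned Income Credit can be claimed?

Earned Income Credit: 20% of the £8,600 excess over £124,200 is £1,720; credit = £9,825 − £1,720 = £8,105.

£8,105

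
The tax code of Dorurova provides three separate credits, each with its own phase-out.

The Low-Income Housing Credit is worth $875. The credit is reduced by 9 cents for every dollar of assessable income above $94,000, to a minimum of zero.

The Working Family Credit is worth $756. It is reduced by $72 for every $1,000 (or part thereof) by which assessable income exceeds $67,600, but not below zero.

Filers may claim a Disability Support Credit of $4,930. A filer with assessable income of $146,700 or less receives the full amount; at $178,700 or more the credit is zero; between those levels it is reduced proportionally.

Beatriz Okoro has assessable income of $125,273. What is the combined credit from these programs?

Low-Income Housing Credit: 9% of the $31,273 excess over $94,000 is $2,814.57 ≥ base, so the credit is $0.
Working Family Credit: income exceeds $67,600 by $57,673 → 58 increments × $72 = $4,176 ≥ base, so the credit is $0.
Disability Support Credit: $125,273 is at or below the $146,700 threshold, so the full $4,930 applies.
Total: $0 + $0 + $4,930 = $4,930.

$4,930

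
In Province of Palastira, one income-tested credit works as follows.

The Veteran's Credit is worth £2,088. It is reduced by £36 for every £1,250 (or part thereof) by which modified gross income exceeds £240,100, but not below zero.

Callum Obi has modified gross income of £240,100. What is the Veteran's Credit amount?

Veteran's Credit: £240,100 is at or below the £240,100 threshold, so the full £2,088 applies.

£2,088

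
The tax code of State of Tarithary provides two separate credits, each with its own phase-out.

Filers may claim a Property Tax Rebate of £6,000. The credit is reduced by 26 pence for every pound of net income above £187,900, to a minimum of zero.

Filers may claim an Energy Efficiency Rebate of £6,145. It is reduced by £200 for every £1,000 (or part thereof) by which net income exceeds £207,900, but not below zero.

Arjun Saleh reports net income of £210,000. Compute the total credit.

Property Tax Rebate: 26% of the £22,100 excess over £187,900 is £5,746; credit = £6,000 − £5,746 = £254.
Energy Efficiency Rebate: income exceeds £207,900 by £2,100, which is 3 full-or-partial £1,000 increments; reduction = 3 × £200 = £600, leaving £5,545.
Total: £254 + £5,545 = £5,799.

£5,799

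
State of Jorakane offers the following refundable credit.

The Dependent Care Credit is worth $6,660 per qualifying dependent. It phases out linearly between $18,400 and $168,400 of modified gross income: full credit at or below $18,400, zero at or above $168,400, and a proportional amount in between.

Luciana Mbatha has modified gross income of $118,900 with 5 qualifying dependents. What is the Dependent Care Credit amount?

$10,989

Dependent Care Credit: base = 5 × $6,660 = $33,300. $118,900 is $100,500 into a $150,000 phase-out range, leaving 49,500/150,000 of the credit: $33,300 × 49,500/150,000 = $10,989.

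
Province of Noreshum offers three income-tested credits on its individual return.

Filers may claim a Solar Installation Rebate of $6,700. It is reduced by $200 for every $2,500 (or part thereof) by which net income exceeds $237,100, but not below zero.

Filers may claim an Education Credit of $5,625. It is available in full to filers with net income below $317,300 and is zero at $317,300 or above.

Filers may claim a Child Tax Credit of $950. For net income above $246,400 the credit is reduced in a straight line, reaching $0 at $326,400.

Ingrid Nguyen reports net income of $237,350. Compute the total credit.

$13,075

Solar Installation Rebate: income exceeds $237,100 by $250, which is 1 full-or-partial $2,500 increment; reduction = 1 × $200 = $200, leaving $6,500.
Education Credit: $237,350 is below the $317,300 cutoff, so the full $5,625 applies.
Child Tax Credit: $237,350 is at or below the $246,400 threshold, so the full $950 applies.
Total: $6,500 + $5,625 + $950 = $13,075.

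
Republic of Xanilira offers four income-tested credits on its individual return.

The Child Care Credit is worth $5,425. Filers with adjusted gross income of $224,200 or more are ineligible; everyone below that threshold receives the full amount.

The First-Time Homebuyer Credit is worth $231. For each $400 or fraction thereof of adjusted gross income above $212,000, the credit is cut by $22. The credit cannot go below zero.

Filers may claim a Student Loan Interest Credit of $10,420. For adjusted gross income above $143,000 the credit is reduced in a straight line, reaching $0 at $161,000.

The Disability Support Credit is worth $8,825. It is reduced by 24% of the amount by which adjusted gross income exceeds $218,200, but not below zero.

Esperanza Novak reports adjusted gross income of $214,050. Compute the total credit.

Child Care Credit: $214,050 is below the $224,200 cutoff, so the full $5,425 applies.
First-Time Homebuyer Credit: income exceeds $212,000 by $2,050, which is 6 full-or-partial $400 increments; reduction = 6 × $22 = $132, leaving $99.
Student Loan Interest Credit: $214,050 is at or above $161,000, so the credit is $0.
Disability Support Credit: $214,050 is at or below the $218,200 threshold, so the full $8,825 applies.
Total: $5,425 + $99 + $0 + $8,825 = $14,349.

$14,349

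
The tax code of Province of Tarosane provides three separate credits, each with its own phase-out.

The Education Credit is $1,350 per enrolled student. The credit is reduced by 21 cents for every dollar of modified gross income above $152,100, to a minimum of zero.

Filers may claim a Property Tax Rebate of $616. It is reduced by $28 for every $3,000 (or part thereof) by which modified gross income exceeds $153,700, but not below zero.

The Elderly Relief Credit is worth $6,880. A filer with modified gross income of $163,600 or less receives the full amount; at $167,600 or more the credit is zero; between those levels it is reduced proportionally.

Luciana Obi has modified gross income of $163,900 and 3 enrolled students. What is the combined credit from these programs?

Education Credit: base = 3 × $1,350 = $4,050. 21% of the $11,800 excess over $152,100 is $2,478; credit = $4,050 − $2,478 = $1,572.
Property Tax Rebate: income exceeds $153,700 by $10,200, which is 4 full-or-partial $3,000 increments; reduction = 4 × $28 = $112, leaving $504.
Elderly Relief Credit: $163,900 is $300 into a $4,000 phase-out range, leaving 3,700/4,000 of the credit: $6,880 × 3,700/4,000 = $6,364.
Total: $1,572 + $504 + $6,364 = $8,440.

$8,440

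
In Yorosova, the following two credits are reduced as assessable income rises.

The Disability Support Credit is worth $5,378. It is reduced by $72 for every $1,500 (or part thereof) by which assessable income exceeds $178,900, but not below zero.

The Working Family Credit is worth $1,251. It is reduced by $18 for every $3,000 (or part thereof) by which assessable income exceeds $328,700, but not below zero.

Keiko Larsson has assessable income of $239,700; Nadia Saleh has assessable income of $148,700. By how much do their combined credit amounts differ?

$2,952

Keiko ($239,700): Disability Support Credit: income exceeds $178,900 by $60,800, which is 41 full-or-partial $1,500 increments; reduction = 41 × $72 = $2,952, leaving $2,426. Working Family Credit: $239,700 is at or below the $328,700 threshold, so the full $1,251 applies. total $2,426 + $1,251 = $3,677
Nadia ($148,700): Disability Support Credit: $148,700 is at or below the $178,900 threshold, so the full $5,378 applies. Working Family Credit: $148,700 is at or below the $328,700 threshold, so the full $1,251 applies. total $5,378 + $1,251 = $6,629
Difference: |$3,677 − $6,629| = $2,952.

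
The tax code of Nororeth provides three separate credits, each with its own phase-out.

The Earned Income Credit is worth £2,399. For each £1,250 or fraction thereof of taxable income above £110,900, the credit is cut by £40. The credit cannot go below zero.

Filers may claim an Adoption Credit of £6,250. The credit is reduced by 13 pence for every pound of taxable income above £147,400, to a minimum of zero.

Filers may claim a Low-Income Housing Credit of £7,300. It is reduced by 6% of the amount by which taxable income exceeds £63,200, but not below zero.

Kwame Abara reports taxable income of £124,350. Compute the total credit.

£11,840

Earned Income Credit: income exceeds £110,900 by £13,450, which is 11 full-or-partial £1,250 increments; reduction = 11 × £40 = £440, leaving £1,959.
Adoption Credit: £124,350 is at or below the £147,400 threshold, so the full £6,250 applies.
Low-Income Housing Credit: 6% of the £61,150 excess over £63,200 is £3,669; credit = £7,300 − £3,669 = £3,631.
Total: £1,959 + £6,250 + £3,631 = £11,840.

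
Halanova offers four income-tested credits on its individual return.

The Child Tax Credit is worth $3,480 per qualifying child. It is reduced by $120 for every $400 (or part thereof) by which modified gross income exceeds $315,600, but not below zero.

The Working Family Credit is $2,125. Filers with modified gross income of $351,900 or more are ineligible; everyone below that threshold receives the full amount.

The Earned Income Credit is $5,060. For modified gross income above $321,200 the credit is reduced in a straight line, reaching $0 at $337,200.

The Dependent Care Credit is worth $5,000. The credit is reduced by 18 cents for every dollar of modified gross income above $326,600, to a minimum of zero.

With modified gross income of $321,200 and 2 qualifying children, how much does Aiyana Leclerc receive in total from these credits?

Child Tax Credit: base = 2 × $3,480 = $6,960. income exceeds $315,600 by $5,600, which is 14 full-or-partial $400 increments; reduction = 14 × $120 = $1,680, leaving $5,280.
Working Family Credit: $321,200 is below the $351,900 cutoff, so the full $2,125 applies.
Earned Income Credit: $321,200 is at or below the $321,200 threshold, so the full $5,060 applies.
Dependent Care Credit: $321,200 is at or below the $326,600 threshold, so the full $5,000 applies.
Total: $5,280 + $2,125 + $5,060 + $5,000 = $17,465.

$17,465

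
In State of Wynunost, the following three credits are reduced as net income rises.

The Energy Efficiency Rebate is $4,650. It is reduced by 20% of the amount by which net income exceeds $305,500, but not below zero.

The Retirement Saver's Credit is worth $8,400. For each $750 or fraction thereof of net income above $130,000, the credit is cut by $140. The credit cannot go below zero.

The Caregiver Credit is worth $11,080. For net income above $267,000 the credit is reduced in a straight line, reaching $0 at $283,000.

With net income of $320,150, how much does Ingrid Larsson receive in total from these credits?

Energy Efficiency Rebate: 20% of the $14,650 excess over $305,500 is $2,930; credit = $4,650 − $2,930 = $1,720.
Retirement Saver's Credit: income exceeds $130,000 by $190,150 → 254 increments × $140 = $35,560 ≥ base, so the credit is $0.
Caregiver Credit: $320,150 is at or above $283,000, so the credit is $0.
Total: $1,720 + $0 + $0 = $1,720.

$1,720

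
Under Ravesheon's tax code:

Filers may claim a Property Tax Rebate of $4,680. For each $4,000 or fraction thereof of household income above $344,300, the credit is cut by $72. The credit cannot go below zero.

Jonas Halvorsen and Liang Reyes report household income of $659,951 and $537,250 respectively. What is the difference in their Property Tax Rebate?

Jonas ($659,951): Property Tax Rebate: income exceeds $344,300 by $315,651 → 79 increments × $72 = $5,688 ≥ base, so the credit is $0.
Liang ($537,250): Property Tax Rebate: income exceeds $344,300 by $192,950, which is 49 full-or-partial $4,000 increments; reduction = 49 × $72 = $3,528, leaving $1,152.
Difference: |$0 − $1,152| = $1,152.

$1,152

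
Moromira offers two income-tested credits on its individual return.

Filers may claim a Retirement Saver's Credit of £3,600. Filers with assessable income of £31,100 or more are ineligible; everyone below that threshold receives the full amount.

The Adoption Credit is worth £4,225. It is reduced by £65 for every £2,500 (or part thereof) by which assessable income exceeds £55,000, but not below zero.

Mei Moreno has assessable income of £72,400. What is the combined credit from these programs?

Retirement Saver's Credit: £72,400 meets or exceeds the £31,100 cutoff, so the credit is £0.
Adoption Credit: income exceeds £55,000 by £17,400, which is 7 full-or-partial £2,500 increments; reduction = 7 × £65 = £455, leaving £3,770.
Total: £0 + £3,770 = £3,770.

£3,770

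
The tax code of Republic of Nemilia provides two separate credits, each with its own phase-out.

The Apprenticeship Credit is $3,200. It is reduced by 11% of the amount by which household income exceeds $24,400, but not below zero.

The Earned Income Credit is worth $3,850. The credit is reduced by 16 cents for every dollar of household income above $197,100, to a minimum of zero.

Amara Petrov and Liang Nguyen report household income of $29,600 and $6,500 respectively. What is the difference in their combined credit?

Amara ($29,600): Apprenticeship Credit: 11% of the $5,200 excess over $24,400 is $572; credit = $3,200 − $572 = $2,628. Earned Income Credit: $29,600 is at or below the $197,100 threshold, so the full $3,850 applies. total $2,628 + $3,850 = $6,478
Liang ($6,500): Apprenticeship Credit: $6,500 is at or below the $24,400 threshold, so the full $3,200 applies. Earned Income Credit: $6,500 is at or below the $197,100 threshold, so the full $3,850 applies. total $3,200 + $3,850 = $7,050
Difference: |$6,478 − $7,050| = $572.

$572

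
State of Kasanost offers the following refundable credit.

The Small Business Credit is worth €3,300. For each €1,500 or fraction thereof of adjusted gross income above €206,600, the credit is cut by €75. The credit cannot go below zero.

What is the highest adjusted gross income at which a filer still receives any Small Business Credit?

After 43 increments the reduction is 43 × €75 = €3,225, leaving €75; one more increment wipes it out. Increment 43 ends at excess 43 × €1,500 = €64,500, so the highest qualifying income is €206,600 + €64,500 = €271,100.

€271,100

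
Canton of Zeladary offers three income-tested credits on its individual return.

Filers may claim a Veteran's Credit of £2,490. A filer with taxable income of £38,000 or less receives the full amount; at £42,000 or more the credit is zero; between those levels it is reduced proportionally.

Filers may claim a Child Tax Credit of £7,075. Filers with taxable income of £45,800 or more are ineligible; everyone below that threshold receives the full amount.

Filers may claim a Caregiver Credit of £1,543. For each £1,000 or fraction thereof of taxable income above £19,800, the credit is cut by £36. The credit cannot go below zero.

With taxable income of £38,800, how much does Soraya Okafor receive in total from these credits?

£9,926

Veteran's Credit: £38,800 is £800 into a £4,000 phase-out range, leaving 3,200/4,000 of the credit: £2,490 × 3,200/4,000 = £1,992.
Child Tax Credit: £38,800 is below the £45,800 cutoff, so the full £7,075 applies.
Caregiver Credit: income exceeds £19,800 by £19,000, which is 19 full-or-partial £1,000 increments; reduction = 19 × £36 = £684, leaving £859.
Total: £1,992 + £7,075 + £859 = £9,926.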